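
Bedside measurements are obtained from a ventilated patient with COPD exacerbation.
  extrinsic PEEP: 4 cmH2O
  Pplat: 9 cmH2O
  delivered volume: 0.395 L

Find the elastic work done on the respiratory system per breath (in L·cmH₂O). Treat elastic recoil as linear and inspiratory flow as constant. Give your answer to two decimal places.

Elastic work ≈ ½ × (Pplat − PEEP) × Vt = 0.5 × (9 − 4) × 0.395 L = 0.5 × 5.0 × 0.395 = 0.9875 L·cmH2O.

0.99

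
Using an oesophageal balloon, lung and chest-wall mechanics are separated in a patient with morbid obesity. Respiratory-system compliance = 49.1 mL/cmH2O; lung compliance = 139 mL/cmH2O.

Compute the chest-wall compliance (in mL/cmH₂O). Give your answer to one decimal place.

75.9

1/Ccw = 1/Crs − 1/CL.
1/Ccw = 1/49.1 − 1/139 = 0.01317.
Ccw = 75.93 mL/cmH2O.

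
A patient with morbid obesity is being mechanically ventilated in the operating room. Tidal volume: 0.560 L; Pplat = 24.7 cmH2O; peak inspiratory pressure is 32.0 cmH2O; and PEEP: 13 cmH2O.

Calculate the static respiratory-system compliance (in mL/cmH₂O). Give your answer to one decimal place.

Cstat = Vt / (Pplat − PEEP) = 560 / (24.7 − 13) = 560 / 11.7 = 47.863 mL/cmH2O.

47.9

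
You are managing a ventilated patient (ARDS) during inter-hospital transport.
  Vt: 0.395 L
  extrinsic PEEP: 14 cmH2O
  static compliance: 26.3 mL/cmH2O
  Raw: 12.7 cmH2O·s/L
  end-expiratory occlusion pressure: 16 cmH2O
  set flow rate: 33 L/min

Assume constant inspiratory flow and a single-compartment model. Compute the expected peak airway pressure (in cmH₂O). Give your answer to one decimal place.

38.0

Flow: 33 L/min ÷ 60 = 0.55 L/s.
Total PEEP = 16 cmH2O (set 14 + intrinsic 2); this is the baseline alveolar pressure.
Equation of motion (constant flow): PIP = Vt/C + R·V̇ + PEEP.
PIP = 395/26.3 + 12.7×0.55 + 16 = 15.019 + 6.985 + 16 = 38.004 cmH2O.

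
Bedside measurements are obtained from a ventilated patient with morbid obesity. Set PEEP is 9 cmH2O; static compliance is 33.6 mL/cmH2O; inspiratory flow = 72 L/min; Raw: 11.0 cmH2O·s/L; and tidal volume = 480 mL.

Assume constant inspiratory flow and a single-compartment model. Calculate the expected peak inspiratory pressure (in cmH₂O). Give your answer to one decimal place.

36.5

Flow: 72 L/min ÷ 60 = 1.2 L/s.
Equation of motion (constant flow): PIP = Vt/C + R·V̇ + PEEP.
PIP = 480/33.6 + 11.0×1.2 + 9 = 14.286 + 13.2 + 9 = 36.486 cmH2O.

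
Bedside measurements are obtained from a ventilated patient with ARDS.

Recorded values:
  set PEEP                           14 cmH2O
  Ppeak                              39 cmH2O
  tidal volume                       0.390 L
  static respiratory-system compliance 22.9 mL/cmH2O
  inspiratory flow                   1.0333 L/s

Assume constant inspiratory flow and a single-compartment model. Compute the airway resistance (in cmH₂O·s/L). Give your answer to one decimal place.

7.7

Equation of motion (constant flow): PIP = Vt/C + R·V̇ + PEEP.
R·V̇ = PIP − Vt/C − PEEP = 39 − 390/22.9 − 14 = 39 − 17.031 − 14 = 7.969 cmH2O.
R = 7.969 / 1.0333 = 7.712 cmH2O·s/L.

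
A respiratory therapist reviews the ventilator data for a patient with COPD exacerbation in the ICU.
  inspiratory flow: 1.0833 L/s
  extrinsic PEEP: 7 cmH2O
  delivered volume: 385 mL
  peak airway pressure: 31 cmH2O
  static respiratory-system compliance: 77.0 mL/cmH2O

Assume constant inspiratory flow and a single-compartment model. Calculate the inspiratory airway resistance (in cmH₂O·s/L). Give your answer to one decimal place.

Equation of motion (constant flow): PIP = Vt/C + R·V̇ + PEEP.
R·V̇ = PIP − Vt/C − PEEP = 31 − 385/77.0 − 7 = 31 − 5.0 − 7 = 19.0 cmH2O.
R = 19.0 / 1.0833 = 17.539 cmH2O·s/L.

17.5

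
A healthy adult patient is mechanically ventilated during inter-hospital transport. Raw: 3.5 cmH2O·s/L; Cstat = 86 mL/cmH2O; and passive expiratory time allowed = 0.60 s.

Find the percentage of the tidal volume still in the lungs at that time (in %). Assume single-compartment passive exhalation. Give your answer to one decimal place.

13.6

τ = R × C = 3.5 × 86 mL/cmH2O = 3.5 × 0.086 L/cmH2O = 0.301 s.
Passive exhalation: V(t)/V₀ = e^(−t/τ) = e^(−0.60/0.301) = 0.1362.
Fraction remaining = 0.1362 → 13.62%.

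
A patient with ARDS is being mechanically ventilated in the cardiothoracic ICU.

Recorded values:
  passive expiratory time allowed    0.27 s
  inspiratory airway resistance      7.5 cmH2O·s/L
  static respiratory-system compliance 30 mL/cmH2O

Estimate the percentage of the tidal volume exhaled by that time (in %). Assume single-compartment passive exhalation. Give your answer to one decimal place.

69.9

τ = R × C = 7.5 × 30 mL/cmH2O = 7.5 × 0.030 L/cmH2O = 0.225 s.
Passive exhalation: V(t)/V₀ = e^(−t/τ) = e^(−0.27/0.225) = 0.3012.
Fraction exhaled = 1 − 0.3012 = 0.6988 → 69.88%.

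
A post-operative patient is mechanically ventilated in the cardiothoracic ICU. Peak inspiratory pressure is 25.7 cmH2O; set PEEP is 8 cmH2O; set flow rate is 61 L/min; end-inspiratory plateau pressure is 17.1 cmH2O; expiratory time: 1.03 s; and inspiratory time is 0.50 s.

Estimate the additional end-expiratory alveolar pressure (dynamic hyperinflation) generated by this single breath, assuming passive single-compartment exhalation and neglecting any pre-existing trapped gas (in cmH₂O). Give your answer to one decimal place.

1.0

Flow: 61 L/min ÷ 60 = 1.0167 L/s.
Vt = flow × Ti = 1.0167 L/s × 0.50 s × 1000 mL/L = 508.35 mL.
R = (PIP − Pplat)/V̇ = (25.7 − 17.1) / 1.0167 = 8.6/1.0167 = 8.459 cmH2O·s/L.
C = Vt/(Pplat − PEEP) = 508.35 / (17.1 − 8) = 508.35/9.1 = 55.863 mL/cmH2O.
τ = R × C = 8.459 × 0.05586 L/cmH2O = 0.4725 s.
Fraction remaining = e^(−Te/τ) = e^(−1.03/0.4725) = 0.1131; trapped volume = 508.35 × 0.1131 = 57.494 mL.
Additional alveolar pressure from trapping ≈ V_trapped / C = 57.494 / 55.863 = 1.029 cmH2O.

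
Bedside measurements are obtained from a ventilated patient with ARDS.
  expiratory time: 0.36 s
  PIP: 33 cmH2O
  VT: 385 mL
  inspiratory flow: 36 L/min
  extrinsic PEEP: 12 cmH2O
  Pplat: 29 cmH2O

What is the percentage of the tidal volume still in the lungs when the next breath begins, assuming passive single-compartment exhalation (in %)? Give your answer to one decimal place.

9.2

Flow: 36 L/min ÷ 60 = 0.6 L/s.
R = (PIP − Pplat)/V̇ = (33 − 29) / 0.6 = 4.0/0.6 = 6.667 cmH2O·s/L.
C = Vt/(Pplat − PEEP) = 385.0 / (29 − 12) = 385.0/17.0 = 22.647 mL/cmH2O.
τ = R × C = 6.667 × 0.02265 L/cmH2O = 0.151 s.
Fraction remaining at end-expiration = e^(−Te/τ) = e^(−0.36/0.151) = 0.09217 → 9.217%.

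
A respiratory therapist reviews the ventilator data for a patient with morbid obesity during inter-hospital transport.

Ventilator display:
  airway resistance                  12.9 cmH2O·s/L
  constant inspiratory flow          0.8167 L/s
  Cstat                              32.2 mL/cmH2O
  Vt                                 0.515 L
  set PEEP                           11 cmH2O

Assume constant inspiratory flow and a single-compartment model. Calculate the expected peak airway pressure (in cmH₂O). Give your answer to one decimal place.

37.5

Equation of motion (constant flow): PIP = Vt/C + R·V̇ + PEEP.
PIP = 515/32.2 + 12.9×0.8167 + 11 = 15.994 + 10.535 + 11 = 37.529 cmH2O.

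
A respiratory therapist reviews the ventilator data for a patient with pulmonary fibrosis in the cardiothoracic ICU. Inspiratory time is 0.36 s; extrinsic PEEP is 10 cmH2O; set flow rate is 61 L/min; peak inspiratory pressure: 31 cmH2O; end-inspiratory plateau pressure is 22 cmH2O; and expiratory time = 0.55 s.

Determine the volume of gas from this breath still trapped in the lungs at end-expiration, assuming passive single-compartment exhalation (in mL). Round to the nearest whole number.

Flow: 61 L/min ÷ 60 = 1.0167 L/s.
Vt = flow × Ti = 1.0167 L/s × 0.36 s × 1000 mL/L = 366.01 mL.
R = (PIP − Pplat)/V̇ = (31 − 22) / 1.0167 = 9.0/1.0167 = 8.852 cmH2O·s/L.
C = Vt/(Pplat − PEEP) = 366.01 / (22 − 10) = 366.01/12.0 = 30.501 mL/cmH2O.
τ = R × C = 8.852 × 0.0305 L/cmH2O = 0.27 s.
Fraction remaining = e^(−Te/τ) = e^(−0.55/0.27) = 0.1304.
Trapped volume = 366.01 × 0.1304 = 47.728 mL.

48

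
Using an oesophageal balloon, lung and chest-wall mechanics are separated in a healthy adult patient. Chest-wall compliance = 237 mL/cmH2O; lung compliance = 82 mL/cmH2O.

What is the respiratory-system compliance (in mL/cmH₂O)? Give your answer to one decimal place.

60.9

Lung and chest wall are elastances in series: 1/Crs = 1/CL + 1/Ccw.
1/Crs = 1/82 + 1/237 = 0.01641.
Crs = 60.938 mL/cmH2O.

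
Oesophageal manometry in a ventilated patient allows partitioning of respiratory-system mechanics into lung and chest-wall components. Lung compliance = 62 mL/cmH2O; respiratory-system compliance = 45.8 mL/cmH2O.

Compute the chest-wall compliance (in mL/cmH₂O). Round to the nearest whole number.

1/Ccw = 1/Crs − 1/CL.
1/Ccw = 1/45.8 − 1/62 = 0.005705.
Ccw = 175.28 mL/cmH2O.

175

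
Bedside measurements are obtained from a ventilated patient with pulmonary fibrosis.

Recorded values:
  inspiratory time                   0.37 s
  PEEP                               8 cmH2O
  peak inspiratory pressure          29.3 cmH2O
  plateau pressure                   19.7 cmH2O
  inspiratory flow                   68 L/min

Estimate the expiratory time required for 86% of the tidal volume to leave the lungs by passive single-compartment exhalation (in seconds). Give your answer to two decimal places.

Flow: 68 L/min ÷ 60 = 1.1333 L/s.
Vt = flow × Ti = 1.1333 L/s × 0.37 s × 1000 mL/L = 419.32 mL.
R = (PIP − Pplat)/V̇ = (29.3 − 19.7) / 1.1333 = 9.6/1.1333 = 8.471 cmH2O·s/L.
C = Vt/(Pplat − PEEP) = 419.32 / (19.7 − 8) = 419.32/11.7 = 35.839 mL/cmH2O.
τ = R × C = 8.471 × 0.03584 L/cmH2O = 0.3036 s.
t = −τ·ln(1 − 0.86) = −0.3036·ln(0.14) = 0.5969 s.

0.60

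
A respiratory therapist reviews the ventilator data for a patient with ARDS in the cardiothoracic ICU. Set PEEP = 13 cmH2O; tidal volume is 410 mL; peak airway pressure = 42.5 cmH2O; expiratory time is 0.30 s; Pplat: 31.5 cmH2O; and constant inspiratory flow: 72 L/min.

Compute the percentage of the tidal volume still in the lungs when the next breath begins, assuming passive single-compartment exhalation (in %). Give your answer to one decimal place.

Flow: 72 L/min ÷ 60 = 1.2 L/s.
R = (PIP − Pplat)/V̇ = (42.5 − 31.5) / 1.2 = 11.0/1.2 = 9.167 cmH2O·s/L.
C = Vt/(Pplat − PEEP) = 410.0 / (31.5 − 13) = 410.0/18.5 = 22.162 mL/cmH2O.
τ = R × C = 9.167 × 0.02216 L/cmH2O = 0.2031 s.
Fraction remaining at end-expiration = e^(−Te/τ) = e^(−0.30/0.2031) = 0.2283 → 22.83%.

22.8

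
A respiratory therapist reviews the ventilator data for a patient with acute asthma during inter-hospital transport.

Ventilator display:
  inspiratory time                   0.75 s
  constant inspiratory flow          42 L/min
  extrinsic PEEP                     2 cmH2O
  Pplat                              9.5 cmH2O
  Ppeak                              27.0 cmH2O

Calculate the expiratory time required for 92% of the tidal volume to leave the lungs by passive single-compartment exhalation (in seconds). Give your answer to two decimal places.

Flow: 42 L/min ÷ 60 = 0.7 L/s.
Vt = flow × Ti = 0.7 L/s × 0.75 s × 1000 mL/L = 525.0 mL.
R = (PIP − Pplat)/V̇ = (27.0 − 9.5) / 0.7 = 17.5/0.7 = 25.0 cmH2O·s/L.
C = Vt/(Pplat − PEEP) = 525.0 / (9.5 − 2) = 525.0/7.5 = 70.0 mL/cmH2O.
τ = R × C = 25.0 × 0.07 L/cmH2O = 1.75 s.
t = −τ·ln(1 − 0.92) = −1.75·ln(0.08) = 4.42 s.

4.42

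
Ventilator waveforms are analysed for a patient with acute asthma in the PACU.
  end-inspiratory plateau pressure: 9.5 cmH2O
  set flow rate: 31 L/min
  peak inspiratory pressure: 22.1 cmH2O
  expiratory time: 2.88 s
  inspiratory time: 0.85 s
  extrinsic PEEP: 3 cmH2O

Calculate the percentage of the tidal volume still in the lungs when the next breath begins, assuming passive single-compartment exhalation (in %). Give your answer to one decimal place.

17.4

Flow: 31 L/min ÷ 60 = 0.5167 L/s.
Vt = flow × Ti = 0.5167 L/s × 0.85 s × 1000 mL/L = 439.2 mL.
R = (PIP − Pplat)/V̇ = (22.1 − 9.5) / 0.5167 = 12.6/0.5167 = 24.386 cmH2O·s/L.
C = Vt/(Pplat − PEEP) = 439.2 / (9.5 − 3) = 439.2/6.5 = 67.569 mL/cmH2O.
τ = R × C = 24.386 × 0.06757 L/cmH2O = 1.648 s.
Fraction remaining at end-expiration = e^(−Te/τ) = e^(−2.88/1.648) = 0.1742 → 17.42%.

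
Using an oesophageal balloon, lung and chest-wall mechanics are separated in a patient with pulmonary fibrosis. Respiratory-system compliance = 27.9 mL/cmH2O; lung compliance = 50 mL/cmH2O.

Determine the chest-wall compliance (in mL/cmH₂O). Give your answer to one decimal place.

1/Ccw = 1/Crs − 1/CL.
1/Ccw = 1/27.9 − 1/50 = 0.01584.
Ccw = 63.131 mL/cmH2O.

63.1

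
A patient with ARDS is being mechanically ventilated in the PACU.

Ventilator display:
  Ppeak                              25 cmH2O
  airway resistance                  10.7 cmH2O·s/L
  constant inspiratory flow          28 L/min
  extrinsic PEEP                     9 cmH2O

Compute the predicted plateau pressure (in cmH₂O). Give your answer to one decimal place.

Flow: 28 L/min ÷ 60 = 0.4667 L/s.
Pplat = PIP − Raw × flow = 25 − 10.7 × 0.4667 = 25 − 4.994 = 20.006 cmH2O.

20.0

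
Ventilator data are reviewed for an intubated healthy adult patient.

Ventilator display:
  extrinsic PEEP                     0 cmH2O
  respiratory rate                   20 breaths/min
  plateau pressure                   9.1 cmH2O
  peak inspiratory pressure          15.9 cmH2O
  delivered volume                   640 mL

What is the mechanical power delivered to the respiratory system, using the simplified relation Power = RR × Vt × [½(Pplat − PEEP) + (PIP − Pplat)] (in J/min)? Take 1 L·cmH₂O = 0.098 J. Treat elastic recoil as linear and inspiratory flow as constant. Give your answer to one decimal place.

14.2

Per-breath work = Vt × [½(Pplat−PEEP) + (PIP−Pplat)] = 0.640 × [0.5×9.1 + 6.8] = 0.640 × 11.35 = 7.264 L·cmH2O.
Power = 20 × 7.264 = 145.28 L·cmH2O/min.
× 0.098 J/(L·cmH2O) → 14.237 J/min.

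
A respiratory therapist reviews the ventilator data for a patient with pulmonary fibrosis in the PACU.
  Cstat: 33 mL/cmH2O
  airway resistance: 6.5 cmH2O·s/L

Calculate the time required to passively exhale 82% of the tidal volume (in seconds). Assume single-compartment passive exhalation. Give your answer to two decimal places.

0.37

τ = R × C = 6.5 × 33 mL/cmH2O = 6.5 × 0.033 L/cmH2O = 0.2145 s.
Exhaled fraction f = 1 − e^(−t/τ) → t = −τ·ln(1 − f) = −0.2145·ln(0.18) = 0.3678 s.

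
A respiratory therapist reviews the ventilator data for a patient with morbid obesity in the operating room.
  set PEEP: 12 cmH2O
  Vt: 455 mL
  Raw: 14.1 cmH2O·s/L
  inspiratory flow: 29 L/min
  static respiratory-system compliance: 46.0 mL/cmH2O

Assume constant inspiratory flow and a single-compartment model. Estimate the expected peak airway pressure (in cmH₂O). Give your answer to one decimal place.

28.7

Flow: 29 L/min ÷ 60 = 0.4833 L/s.
Equation of motion (constant flow): PIP = Vt/C + R·V̇ + PEEP.
PIP = 455/46.0 + 14.1×0.4833 + 12 = 9.891 + 6.815 + 12 = 28.706 cmH2O.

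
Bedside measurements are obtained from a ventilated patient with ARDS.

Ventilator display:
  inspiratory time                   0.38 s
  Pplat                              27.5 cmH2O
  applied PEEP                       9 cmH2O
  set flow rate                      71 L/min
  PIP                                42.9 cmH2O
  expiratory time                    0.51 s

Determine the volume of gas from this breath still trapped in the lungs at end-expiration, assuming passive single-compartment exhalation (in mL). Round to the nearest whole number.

90

Flow: 71 L/min ÷ 60 = 1.1833 L/s.
Vt = flow × Ti = 1.1833 L/s × 0.38 s × 1000 mL/L = 449.65 mL.
R = (PIP − Pplat)/V̇ = (42.9 − 27.5) / 1.1833 = 15.4/1.1833 = 13.014 cmH2O·s/L.
C = Vt/(Pplat − PEEP) = 449.65 / (27.5 − 9) = 449.65/18.5 = 24.305 mL/cmH2O.
τ = R × C = 13.014 × 0.02431 L/cmH2O = 0.3164 s.
Fraction remaining = e^(−Te/τ) = e^(−0.51/0.3164) = 0.1995.
Trapped volume = 449.65 × 0.1995 = 89.705 mL.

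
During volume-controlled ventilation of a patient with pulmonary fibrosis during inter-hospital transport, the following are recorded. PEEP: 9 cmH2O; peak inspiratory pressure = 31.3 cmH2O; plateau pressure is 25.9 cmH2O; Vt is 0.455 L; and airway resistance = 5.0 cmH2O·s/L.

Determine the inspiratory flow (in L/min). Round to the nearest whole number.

flow = (PIP − Pplat) / Raw = (31.3 − 25.9) / 5.0 = 1.08 L/s × 60 = 64.8 L/min.

65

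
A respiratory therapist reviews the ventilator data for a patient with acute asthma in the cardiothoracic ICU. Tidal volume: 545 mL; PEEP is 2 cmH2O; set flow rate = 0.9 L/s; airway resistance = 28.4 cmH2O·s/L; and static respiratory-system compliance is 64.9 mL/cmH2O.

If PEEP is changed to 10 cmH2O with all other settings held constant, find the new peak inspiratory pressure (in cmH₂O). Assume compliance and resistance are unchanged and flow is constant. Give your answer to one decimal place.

44.0

PIP = Vt/C + R·V̇ + PEEP (constant-flow equation of motion).
Only the baseline term changes: ΔPIP = ΔPEEP = 10 − 2 = 8.0 cmH2O.
Original PIP = 545/64.9 + 28.4×0.9 + 2 = 35.958 cmH2O; new PIP = 35.958 + (8.0) = 43.958 cmH2O.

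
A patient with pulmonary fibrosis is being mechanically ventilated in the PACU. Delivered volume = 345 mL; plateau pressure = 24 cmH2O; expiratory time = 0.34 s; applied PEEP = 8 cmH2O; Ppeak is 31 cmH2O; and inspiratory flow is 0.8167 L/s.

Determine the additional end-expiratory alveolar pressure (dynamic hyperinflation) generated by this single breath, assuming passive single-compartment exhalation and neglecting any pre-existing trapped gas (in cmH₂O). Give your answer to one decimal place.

R = (PIP − Pplat)/V̇ = (31 − 24) / 0.8167 = 7.0/0.8167 = 8.571 cmH2O·s/L.
C = Vt/(Pplat − PEEP) = 345.0 / (24 − 8) = 345.0/16.0 = 21.563 mL/cmH2O.
τ = R × C = 8.571 × 0.02156 L/cmH2O = 0.1848 s.
Fraction remaining = e^(−Te/τ) = e^(−0.34/0.1848) = 0.1588; trapped volume = 345.0 × 0.1588 = 54.786 mL.
Additional alveolar pressure from trapping ≈ V_trapped / C = 54.786 / 21.563 = 2.541 cmH2O.

2.5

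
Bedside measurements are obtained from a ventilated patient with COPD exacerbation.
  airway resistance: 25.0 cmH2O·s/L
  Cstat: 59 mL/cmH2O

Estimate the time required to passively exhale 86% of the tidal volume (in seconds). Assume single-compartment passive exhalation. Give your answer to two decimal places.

τ = R × C = 25.0 × 59 mL/cmH2O = 25.0 × 0.059 L/cmH2O = 1.475 s.
Exhaled fraction f = 1 − e^(−t/τ) → t = −τ·ln(1 − f) = −1.475·ln(0.14) = 2.9 s.

2.90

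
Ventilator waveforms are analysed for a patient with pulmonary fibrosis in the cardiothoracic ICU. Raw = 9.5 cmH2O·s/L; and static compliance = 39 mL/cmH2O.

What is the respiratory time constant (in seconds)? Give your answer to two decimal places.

0.37

τ = R × C = 9.5 × 39 mL/cmH2O = 9.5 × 0.039 L/cmH2O = 0.3705 s.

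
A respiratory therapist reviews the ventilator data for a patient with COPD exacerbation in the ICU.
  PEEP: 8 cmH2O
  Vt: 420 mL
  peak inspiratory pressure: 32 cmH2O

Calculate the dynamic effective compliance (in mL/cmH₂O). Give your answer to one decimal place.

Dynamic compliance = Vt / (PIP − PEEP) = 420 / (32 − 8) = 420 / 24.0 = 17.5 mL/cmH2O.

17.5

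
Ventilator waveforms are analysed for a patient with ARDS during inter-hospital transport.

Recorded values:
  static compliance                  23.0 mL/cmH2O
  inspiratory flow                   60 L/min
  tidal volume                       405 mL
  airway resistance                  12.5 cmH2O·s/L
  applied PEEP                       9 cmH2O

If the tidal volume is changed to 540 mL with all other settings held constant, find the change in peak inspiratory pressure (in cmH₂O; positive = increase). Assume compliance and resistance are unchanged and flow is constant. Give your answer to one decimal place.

5.9

PIP = Vt/C + R·V̇ + PEEP (constant-flow equation of motion).
Only the elastic term changes: ΔPIP = ΔVt / C = (540 − 405) / 23.0 = 5.87 cmH2O.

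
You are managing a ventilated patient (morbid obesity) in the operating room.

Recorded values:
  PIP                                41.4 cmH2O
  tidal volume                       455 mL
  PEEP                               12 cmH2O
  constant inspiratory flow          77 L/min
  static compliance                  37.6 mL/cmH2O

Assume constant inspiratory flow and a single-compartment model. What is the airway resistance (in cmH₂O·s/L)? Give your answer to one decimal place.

13.5

Flow: 77 L/min ÷ 60 = 1.2833 L/s.
Equation of motion (constant flow): PIP = Vt/C + R·V̇ + PEEP.
R·V̇ = PIP − Vt/C − PEEP = 41.4 − 455/37.6 − 12 = 41.4 − 12.101 − 12 = 17.299 cmH2O.
R = 17.299 / 1.2833 = 13.48 cmH2O·s/L.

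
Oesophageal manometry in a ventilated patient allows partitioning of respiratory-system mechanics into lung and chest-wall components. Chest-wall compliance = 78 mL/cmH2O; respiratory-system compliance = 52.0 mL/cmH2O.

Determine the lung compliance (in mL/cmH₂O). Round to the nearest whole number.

1/CL = 1/Crs − 1/Ccw.
1/CL = 1/52.0 − 1/78 = 0.00641.
CL = 156.01 mL/cmH2O.

156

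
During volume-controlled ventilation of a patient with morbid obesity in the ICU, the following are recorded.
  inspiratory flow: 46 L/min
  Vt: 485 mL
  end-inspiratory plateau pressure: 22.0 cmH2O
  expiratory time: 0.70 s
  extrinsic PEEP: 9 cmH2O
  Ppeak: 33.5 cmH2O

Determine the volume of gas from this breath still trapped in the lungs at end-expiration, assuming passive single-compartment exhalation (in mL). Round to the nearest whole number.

Flow: 46 L/min ÷ 60 = 0.7667 L/s.
R = (PIP − Pplat)/V̇ = (33.5 − 22.0) / 0.7667 = 11.5/0.7667 = 14.999 cmH2O·s/L.
C = Vt/(Pplat − PEEP) = 485.0 / (22.0 − 9) = 485.0/13.0 = 37.308 mL/cmH2O.
τ = R × C = 14.999 × 0.03731 L/cmH2O = 0.5596 s.
Fraction remaining = e^(−Te/τ) = e^(−0.70/0.5596) = 0.2862.
Trapped volume = 485.0 × 0.2862 = 138.81 mL.

139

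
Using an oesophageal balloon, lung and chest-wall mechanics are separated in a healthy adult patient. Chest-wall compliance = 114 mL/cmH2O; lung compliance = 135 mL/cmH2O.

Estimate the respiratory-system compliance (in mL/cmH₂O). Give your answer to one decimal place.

Lung and chest wall are elastances in series: 1/Crs = 1/CL + 1/Ccw.
1/Crs = 1/135 + 1/114 = 0.01618.
Crs = 61.805 mL/cmH2O.

61.8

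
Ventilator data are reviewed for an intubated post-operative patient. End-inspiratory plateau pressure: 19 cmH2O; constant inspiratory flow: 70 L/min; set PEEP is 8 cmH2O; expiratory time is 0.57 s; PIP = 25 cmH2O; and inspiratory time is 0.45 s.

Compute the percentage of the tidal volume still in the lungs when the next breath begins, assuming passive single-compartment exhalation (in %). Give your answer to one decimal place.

Flow: 70 L/min ÷ 60 = 1.1667 L/s.
Vt = flow × Ti = 1.1667 L/s × 0.45 s × 1000 mL/L = 525.02 mL.
R = (PIP − Pplat)/V̇ = (25 − 19) / 1.1667 = 6.0/1.1667 = 5.143 cmH2O·s/L.
C = Vt/(Pplat − PEEP) = 525.02 / (19 − 8) = 525.02/11.0 = 47.729 mL/cmH2O.
τ = R × C = 5.143 × 0.04773 L/cmH2O = 0.2455 s.
Fraction remaining at end-expiration = e^(−Te/τ) = e^(−0.57/0.2455) = 0.0981 → 9.81%.

9.8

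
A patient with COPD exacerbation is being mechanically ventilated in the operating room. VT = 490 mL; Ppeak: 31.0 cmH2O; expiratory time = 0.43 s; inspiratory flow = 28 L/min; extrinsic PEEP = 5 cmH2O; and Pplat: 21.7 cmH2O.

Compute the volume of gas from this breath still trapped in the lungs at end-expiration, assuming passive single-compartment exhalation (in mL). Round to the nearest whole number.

Flow: 28 L/min ÷ 60 = 0.4667 L/s.
R = (PIP − Pplat)/V̇ = (31.0 − 21.7) / 0.4667 = 9.3/0.4667 = 19.927 cmH2O·s/L.
C = Vt/(Pplat − PEEP) = 490.0 / (21.7 − 5) = 490.0/16.7 = 29.341 mL/cmH2O.
τ = R × C = 19.927 × 0.02934 L/cmH2O = 0.5847 s.
Fraction remaining = e^(−Te/τ) = e^(−0.43/0.5847) = 0.4793.
Trapped volume = 490.0 × 0.4793 = 234.86 mL.

235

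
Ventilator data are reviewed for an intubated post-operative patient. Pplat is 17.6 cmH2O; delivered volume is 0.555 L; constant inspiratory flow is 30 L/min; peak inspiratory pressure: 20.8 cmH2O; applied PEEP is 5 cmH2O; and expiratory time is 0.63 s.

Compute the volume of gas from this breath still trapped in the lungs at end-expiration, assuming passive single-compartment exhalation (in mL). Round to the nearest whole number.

59

Flow: 30 L/min ÷ 60 = 0.5 L/s.
R = (PIP − Pplat)/V̇ = (20.8 − 17.6) / 0.5 = 3.2/0.5 = 6.4 cmH2O·s/L.
C = Vt/(Pplat − PEEP) = 555.0 / (17.6 − 5) = 555.0/12.6 = 44.048 mL/cmH2O.
τ = R × C = 6.4 × 0.04405 L/cmH2O = 0.2819 s.
Fraction remaining = e^(−Te/τ) = e^(−0.63/0.2819) = 0.107.
Trapped volume = 555.0 × 0.107 = 59.385 mL.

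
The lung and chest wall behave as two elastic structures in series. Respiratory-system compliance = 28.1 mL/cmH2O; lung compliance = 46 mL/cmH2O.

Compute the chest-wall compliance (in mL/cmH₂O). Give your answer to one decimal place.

1/Ccw = 1/Crs − 1/CL.
1/Ccw = 1/28.1 − 1/46 = 0.01385.
Ccw = 72.202 mL/cmH2O.

72.2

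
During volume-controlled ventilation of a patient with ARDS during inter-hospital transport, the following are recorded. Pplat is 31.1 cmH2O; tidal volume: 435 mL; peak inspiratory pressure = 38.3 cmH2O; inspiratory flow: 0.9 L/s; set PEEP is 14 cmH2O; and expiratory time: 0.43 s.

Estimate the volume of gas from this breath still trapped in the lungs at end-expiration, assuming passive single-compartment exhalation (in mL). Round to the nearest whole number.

R = (PIP − Pplat)/V̇ = (38.3 − 31.1) / 0.9 = 7.2/0.9 = 8.0 cmH2O·s/L.
C = Vt/(Pplat − PEEP) = 435.0 / (31.1 − 14) = 435.0/17.1 = 25.439 mL/cmH2O.
τ = R × C = 8.0 × 0.02544 L/cmH2O = 0.2035 s.
Fraction remaining = e^(−Te/τ) = e^(−0.43/0.2035) = 0.1209.
Trapped volume = 435.0 × 0.1209 = 52.592 mL.

53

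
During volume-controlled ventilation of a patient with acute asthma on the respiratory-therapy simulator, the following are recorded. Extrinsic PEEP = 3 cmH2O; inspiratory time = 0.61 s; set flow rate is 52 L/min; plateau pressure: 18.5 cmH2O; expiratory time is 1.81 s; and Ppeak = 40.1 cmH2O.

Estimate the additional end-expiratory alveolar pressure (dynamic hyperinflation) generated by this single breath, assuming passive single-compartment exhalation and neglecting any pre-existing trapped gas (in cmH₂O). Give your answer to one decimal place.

1.8

Flow: 52 L/min ÷ 60 = 0.8667 L/s.
Vt = flow × Ti = 0.8667 L/s × 0.61 s × 1000 mL/L = 528.69 mL.
R = (PIP − Pplat)/V̇ = (40.1 − 18.5) / 0.8667 = 21.6/0.8667 = 24.922 cmH2O·s/L.
C = Vt/(Pplat − PEEP) = 528.69 / (18.5 − 3) = 528.69/15.5 = 34.109 mL/cmH2O.
τ = R × C = 24.922 × 0.03411 L/cmH2O = 0.8501 s.
Fraction remaining = e^(−Te/τ) = e^(−1.81/0.8501) = 0.1189; trapped volume = 528.69 × 0.1189 = 62.861 mL.
Additional alveolar pressure from trapping ≈ V_trapped / C = 62.861 / 34.109 = 1.843 cmH2O.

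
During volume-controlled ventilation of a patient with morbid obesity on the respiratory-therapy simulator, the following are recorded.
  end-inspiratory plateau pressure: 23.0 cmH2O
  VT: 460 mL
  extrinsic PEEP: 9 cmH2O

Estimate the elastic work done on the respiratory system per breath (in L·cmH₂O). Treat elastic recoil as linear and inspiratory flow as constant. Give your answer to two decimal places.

3.22

Elastic work ≈ ½ × (Pplat − PEEP) × Vt = 0.5 × (23.0 − 9) × 0.460 L = 0.5 × 14.0 × 0.460 = 3.22 L·cmH2O.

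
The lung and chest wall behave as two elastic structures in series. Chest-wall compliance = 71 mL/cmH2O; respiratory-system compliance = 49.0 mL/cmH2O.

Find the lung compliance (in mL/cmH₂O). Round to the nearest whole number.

158

1/CL = 1/Crs − 1/Ccw.
1/CL = 1/49.0 − 1/71 = 0.006324.
CL = 158.13 mL/cmH2O.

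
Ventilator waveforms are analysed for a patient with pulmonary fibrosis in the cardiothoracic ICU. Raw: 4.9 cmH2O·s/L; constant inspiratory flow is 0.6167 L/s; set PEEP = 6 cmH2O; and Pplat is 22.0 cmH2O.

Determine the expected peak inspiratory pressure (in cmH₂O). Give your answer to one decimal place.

PIP = Pplat + Raw × flow = 22.0 + 4.9 × 0.6167 = 22.0 + 3.022 = 25.022 cmH2O.

25.0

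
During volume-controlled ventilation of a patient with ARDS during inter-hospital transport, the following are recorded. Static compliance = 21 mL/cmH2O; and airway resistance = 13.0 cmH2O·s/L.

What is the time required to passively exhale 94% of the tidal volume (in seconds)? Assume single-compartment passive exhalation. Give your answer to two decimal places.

0.77

τ = R × C = 13.0 × 21 mL/cmH2O = 13.0 × 0.021 L/cmH2O = 0.273 s.
Exhaled fraction f = 1 − e^(−t/τ) → t = −τ·ln(1 − f) = −0.273·ln(0.06) = 0.7681 s.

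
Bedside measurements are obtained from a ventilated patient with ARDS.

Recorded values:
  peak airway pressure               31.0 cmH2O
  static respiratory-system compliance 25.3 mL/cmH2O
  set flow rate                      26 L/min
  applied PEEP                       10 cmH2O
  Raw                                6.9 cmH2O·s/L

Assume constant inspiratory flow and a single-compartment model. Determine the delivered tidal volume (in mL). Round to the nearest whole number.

456

Flow: 26 L/min ÷ 60 = 0.4333 L/s.
Equation of motion (constant flow): PIP = Vt/C + R·V̇ + PEEP.
Vt/C = PIP − R·V̇ − PEEP = 31.0 − 2.99 − 10 = 18.01 cmH2O.
Vt = C × 18.01 = 25.3 × 18.01 = 455.65 mL.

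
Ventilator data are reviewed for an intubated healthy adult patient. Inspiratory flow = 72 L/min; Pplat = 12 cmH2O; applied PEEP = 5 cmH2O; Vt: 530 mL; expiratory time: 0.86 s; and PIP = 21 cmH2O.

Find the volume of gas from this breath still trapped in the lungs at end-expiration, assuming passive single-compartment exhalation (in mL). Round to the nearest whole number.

117

Flow: 72 L/min ÷ 60 = 1.2 L/s.
R = (PIP − Pplat)/V̇ = (21 − 12) / 1.2 = 9.0/1.2 = 7.5 cmH2O·s/L.
C = Vt/(Pplat − PEEP) = 530.0 / (12 − 5) = 530.0/7.0 = 75.714 mL/cmH2O.
τ = R × C = 7.5 × 0.07571 L/cmH2O = 0.5678 s.
Fraction remaining = e^(−Te/τ) = e^(−0.86/0.5678) = 0.2199.
Trapped volume = 530.0 × 0.2199 = 116.55 mL.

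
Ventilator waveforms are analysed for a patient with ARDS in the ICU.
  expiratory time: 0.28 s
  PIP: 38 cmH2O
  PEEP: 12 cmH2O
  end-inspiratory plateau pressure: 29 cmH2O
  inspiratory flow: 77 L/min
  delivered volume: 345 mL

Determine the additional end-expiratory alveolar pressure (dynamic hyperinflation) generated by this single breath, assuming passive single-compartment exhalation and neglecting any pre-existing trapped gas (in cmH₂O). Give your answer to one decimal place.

Flow: 77 L/min ÷ 60 = 1.2833 L/s.
R = (PIP − Pplat)/V̇ = (38 − 29) / 1.2833 = 9.0/1.2833 = 7.013 cmH2O·s/L.
C = Vt/(Pplat − PEEP) = 345.0 / (29 − 12) = 345.0/17.0 = 20.294 mL/cmH2O.
τ = R × C = 7.013 × 0.02029 L/cmH2O = 0.1423 s.
Fraction remaining = e^(−Te/τ) = e^(−0.28/0.1423) = 0.1398; trapped volume = 345.0 × 0.1398 = 48.231 mL.
Additional alveolar pressure from trapping ≈ V_trapped / C = 48.231 / 20.294 = 2.377 cmH2O.

2.4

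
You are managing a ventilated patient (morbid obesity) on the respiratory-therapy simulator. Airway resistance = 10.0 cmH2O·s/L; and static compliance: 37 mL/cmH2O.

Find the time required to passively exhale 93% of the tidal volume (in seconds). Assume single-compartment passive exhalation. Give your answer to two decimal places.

τ = R × C = 10.0 × 37 mL/cmH2O = 10.0 × 0.037 L/cmH2O = 0.37 s.
Exhaled fraction f = 1 − e^(−t/τ) → t = −τ·ln(1 − f) = −0.37·ln(0.07) = 0.9839 s.

0.98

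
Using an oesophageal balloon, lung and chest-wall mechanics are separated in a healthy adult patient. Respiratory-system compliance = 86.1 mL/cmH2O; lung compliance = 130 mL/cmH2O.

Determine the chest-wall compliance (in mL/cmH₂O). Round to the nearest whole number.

1/Ccw = 1/Crs − 1/CL.
1/Ccw = 1/86.1 − 1/130 = 0.003922.
Ccw = 254.97 mL/cmH2O.

255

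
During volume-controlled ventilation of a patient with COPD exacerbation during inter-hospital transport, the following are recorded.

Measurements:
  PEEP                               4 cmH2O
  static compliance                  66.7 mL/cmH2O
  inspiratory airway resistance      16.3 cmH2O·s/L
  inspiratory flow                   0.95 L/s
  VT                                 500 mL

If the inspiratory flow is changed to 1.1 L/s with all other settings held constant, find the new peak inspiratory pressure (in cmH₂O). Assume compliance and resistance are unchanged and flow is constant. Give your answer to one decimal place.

29.4

PIP = Vt/C + R·V̇ + PEEP (constant-flow equation of motion).
Only the resistive term changes: ΔPIP = R × ΔV̇ = 16.3 × (1.1 − 0.95) = 16.3 × 0.15 = 2.445 cmH2O.
Original PIP = 500/66.7 + 16.3×0.95 + 4 = 26.981 cmH2O; new PIP = 26.981 + (2.445) = 29.426 cmH2O.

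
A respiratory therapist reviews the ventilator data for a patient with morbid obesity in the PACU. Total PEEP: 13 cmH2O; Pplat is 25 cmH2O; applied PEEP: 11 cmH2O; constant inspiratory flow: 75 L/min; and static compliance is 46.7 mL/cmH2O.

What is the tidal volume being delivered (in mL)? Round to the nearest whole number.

560

End-expiratory occlusion gives total PEEP = 13 cmH2O (intrinsic PEEP = 13 − 11 = 2). Use total PEEP for the elastic gradient.
Vt = Cstat × (Pplat − PEEPtotal) = 46.7 × (25 − 13) = 46.7 × 12.0 = 560.4 mL.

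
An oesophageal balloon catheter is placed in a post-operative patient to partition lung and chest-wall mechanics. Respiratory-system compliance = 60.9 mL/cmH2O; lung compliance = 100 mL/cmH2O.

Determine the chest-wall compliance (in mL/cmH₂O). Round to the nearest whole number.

1/Ccw = 1/Crs − 1/CL.
1/Ccw = 1/60.9 − 1/100 = 0.00642.
Ccw = 155.76 mL/cmH2O.

156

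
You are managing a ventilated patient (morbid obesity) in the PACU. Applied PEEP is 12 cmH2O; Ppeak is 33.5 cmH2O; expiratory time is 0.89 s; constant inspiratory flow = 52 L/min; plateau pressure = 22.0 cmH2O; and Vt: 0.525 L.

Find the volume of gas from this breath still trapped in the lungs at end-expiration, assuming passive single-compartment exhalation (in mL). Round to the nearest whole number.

Flow: 52 L/min ÷ 60 = 0.8667 L/s.
R = (PIP − Pplat)/V̇ = (33.5 − 22.0) / 0.8667 = 11.5/0.8667 = 13.269 cmH2O·s/L.
C = Vt/(Pplat − PEEP) = 525.0 / (22.0 − 12) = 525.0/10.0 = 52.5 mL/cmH2O.
τ = R × C = 13.269 × 0.0525 L/cmH2O = 0.6966 s.
Fraction remaining = e^(−Te/τ) = e^(−0.89/0.6966) = 0.2787.
Trapped volume = 525.0 × 0.2787 = 146.32 mL.

146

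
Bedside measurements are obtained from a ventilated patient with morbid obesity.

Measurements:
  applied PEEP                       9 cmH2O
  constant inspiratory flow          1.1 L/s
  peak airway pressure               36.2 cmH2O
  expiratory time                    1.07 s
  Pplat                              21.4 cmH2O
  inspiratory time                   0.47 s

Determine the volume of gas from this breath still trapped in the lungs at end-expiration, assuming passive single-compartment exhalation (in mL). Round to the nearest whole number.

77

Vt = flow × Ti = 1.1 L/s × 0.47 s × 1000 mL/L = 517.0 mL.
R = (PIP − Pplat)/V̇ = (36.2 − 21.4) / 1.1 = 14.8/1.1 = 13.455 cmH2O·s/L.
C = Vt/(Pplat − PEEP) = 517.0 / (21.4 − 9) = 517.0/12.4 = 41.694 mL/cmH2O.
τ = R × C = 13.455 × 0.04169 L/cmH2O = 0.5609 s.
Fraction remaining = e^(−Te/τ) = e^(−1.07/0.5609) = 0.1484.
Trapped volume = 517.0 × 0.1484 = 76.723 mL.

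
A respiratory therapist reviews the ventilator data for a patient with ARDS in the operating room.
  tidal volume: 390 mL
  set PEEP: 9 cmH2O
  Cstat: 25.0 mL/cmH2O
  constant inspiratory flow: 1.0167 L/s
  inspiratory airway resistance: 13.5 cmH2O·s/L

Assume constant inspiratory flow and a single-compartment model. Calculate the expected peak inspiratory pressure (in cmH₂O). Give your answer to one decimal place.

38.3

Equation of motion (constant flow): PIP = Vt/C + R·V̇ + PEEP.
PIP = 390/25.0 + 13.5×1.0167 + 9 = 15.6 + 13.725 + 9 = 38.325 cmH2O.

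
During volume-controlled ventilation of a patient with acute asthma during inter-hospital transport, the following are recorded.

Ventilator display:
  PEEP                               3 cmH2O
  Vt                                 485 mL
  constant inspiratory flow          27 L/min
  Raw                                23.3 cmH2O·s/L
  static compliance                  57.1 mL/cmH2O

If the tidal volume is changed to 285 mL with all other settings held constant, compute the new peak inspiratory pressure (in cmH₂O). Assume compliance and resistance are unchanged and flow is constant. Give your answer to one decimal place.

18.5

Flow: 27 L/min ÷ 60 = 0.45 L/s.
PIP = Vt/C + R·V̇ + PEEP (constant-flow equation of motion).
Only the elastic term changes: ΔPIP = ΔVt / C = (285 − 485) / 57.1 = -3.503 cmH2O.
Original PIP = 485/57.1 + 23.3×0.45 + 3 = 21.979 cmH2O; new PIP = 21.979 + (-3.503) = 18.476 cmH2O.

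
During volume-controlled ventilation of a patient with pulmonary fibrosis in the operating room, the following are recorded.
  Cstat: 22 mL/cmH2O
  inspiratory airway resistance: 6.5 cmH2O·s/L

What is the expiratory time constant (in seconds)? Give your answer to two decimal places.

0.14

τ = R × C = 6.5 × 22 mL/cmH2O = 6.5 × 0.022 L/cmH2O = 0.143 s.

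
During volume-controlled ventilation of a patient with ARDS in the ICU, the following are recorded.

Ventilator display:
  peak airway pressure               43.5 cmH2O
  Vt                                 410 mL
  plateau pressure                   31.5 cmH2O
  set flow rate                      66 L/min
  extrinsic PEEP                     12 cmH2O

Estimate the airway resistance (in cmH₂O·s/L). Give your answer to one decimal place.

10.9

Flow: 66 L/min ÷ 60 = 1.1 L/s.
Raw = (PIP − Pplat) / flow = (43.5 − 31.5) / 1.1 = 12.0 / 1.1 = 10.909 cmH2O·s/L.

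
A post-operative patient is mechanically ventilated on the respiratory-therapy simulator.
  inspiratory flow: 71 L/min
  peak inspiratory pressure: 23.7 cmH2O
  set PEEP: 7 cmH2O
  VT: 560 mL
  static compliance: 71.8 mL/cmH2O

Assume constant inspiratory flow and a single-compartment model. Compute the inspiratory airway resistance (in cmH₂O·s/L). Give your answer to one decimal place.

7.5

Flow: 71 L/min ÷ 60 = 1.1833 L/s.
Equation of motion (constant flow): PIP = Vt/C + R·V̇ + PEEP.
R·V̇ = PIP − Vt/C − PEEP = 23.7 − 560/71.8 − 7 = 23.7 − 7.799 − 7 = 8.901 cmH2O.
R = 8.901 / 1.1833 = 7.522 cmH2O·s/L.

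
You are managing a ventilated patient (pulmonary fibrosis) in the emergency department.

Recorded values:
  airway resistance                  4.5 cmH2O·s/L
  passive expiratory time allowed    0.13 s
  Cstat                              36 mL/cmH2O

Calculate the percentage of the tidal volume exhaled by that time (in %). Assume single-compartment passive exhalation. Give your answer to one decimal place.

τ = R × C = 4.5 × 36 mL/cmH2O = 4.5 × 0.036 L/cmH2O = 0.162 s.
Passive exhalation: V(t)/V₀ = e^(−t/τ) = e^(−0.13/0.162) = 0.4482.
Fraction exhaled = 1 − 0.4482 = 0.5518 → 55.18%.

55.2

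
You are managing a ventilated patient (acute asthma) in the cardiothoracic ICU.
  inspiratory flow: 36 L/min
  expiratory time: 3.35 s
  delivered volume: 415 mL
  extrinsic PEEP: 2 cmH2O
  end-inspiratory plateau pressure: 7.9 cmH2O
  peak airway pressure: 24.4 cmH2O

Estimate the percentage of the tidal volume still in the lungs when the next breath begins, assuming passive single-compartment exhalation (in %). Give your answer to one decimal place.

Flow: 36 L/min ÷ 60 = 0.6 L/s.
R = (PIP − Pplat)/V̇ = (24.4 − 7.9) / 0.6 = 16.5/0.6 = 27.5 cmH2O·s/L.
C = Vt/(Pplat − PEEP) = 415.0 / (7.9 − 2) = 415.0/5.9 = 70.339 mL/cmH2O.
τ = R × C = 27.5 × 0.07034 L/cmH2O = 1.934 s.
Fraction remaining at end-expiration = e^(−Te/τ) = e^(−3.35/1.934) = 0.1769 → 17.69%.

17.7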